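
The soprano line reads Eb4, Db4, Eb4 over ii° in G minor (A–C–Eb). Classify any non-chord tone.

Db4 is a neighbor tone.

The harmony at that moment is A diminished triad (A, C, Eb); Db4 is not a chord tone.
It is approached by step down from Eb4 and left by step up to Eb4.
Step away and step back to the same note — a neighbor tone (lower neighbor).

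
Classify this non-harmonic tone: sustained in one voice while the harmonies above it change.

Pedal tone.

Approach: none. Departure: none — a single pitch is sustained while the chords change around it, passing through harmonies that do not contain it.
No melodic motion at all; the dissonance is created entirely by the moving harmonies against the stationary note — a pedal tone (pedal point).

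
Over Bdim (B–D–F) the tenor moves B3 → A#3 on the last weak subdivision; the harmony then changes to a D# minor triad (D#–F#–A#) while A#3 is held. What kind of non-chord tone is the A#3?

The harmony at that moment is B diminished triad (B, D, F); A#3 is not a chord tone.
It is approached by step down from B3 and then sustained as the same pitch into the next harmony.
Arriving early and becoming a chord tone when the harmony changes — an anticipation.

A#3 is an anticipation.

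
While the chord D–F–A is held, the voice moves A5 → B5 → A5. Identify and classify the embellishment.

The harmony at that moment is D minor triad (D, F, A); B5 is not a chord tone.
It is approached by step up from A5 and left by step down to A5.
Step away and step back to the same note — a neighbor tone (upper neighbor).

B5 is a neighbor tone.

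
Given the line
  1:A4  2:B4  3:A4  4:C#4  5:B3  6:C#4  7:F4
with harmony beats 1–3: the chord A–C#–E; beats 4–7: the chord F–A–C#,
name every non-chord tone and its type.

B4 (beat 2) — neighbor tone; B3 (beat 5) — neighbor tone.

The harmony at that moment is A major triad (A, C#, E); B4 is not a chord tone.
It is approached by step up from A4 and left by step down to A4.
Step away and step back to the same note — a neighbor tone (upper neighbor).
The harmony at that moment is F augmented triad (F, A, C#); B3 is not a chord tone.
It is approached by step down from C#4 and left by step up to C#4.
Step away and step back to the same note — a neighbor tone (lower neighbor).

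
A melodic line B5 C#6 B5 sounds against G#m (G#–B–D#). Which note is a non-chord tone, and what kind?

The harmony at that moment is G# minor triad (G#, B, D#); C#6 is not a chord tone.
It is approached by step up from B5 and left by step down to B5.
Step away and step back to the same note — a neighbor tone (upper neighbor).

C#6 is a neighbor tone.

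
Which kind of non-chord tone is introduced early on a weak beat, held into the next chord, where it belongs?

Anticipation.

Approach: ahead of the chord change (typically by step), so it is dissonant against the current harmony. Departure: none — the same pitch is restated or held and is a chord tone of the new harmony.
Dissonant first, consonant once the harmony catches up: the note simply arrives early — an anticipation. (The reverse timing, consonant first and dissonant after the change, would be a suspension or retardation.)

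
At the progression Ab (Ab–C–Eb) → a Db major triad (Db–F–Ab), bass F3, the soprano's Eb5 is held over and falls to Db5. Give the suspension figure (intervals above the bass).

At the second chord the bass is F3. The suspended Eb5 lies a seventh above the bass; after resolving down by step to Db5, the interval above the bass becomes a sixth.
Suspension figures are named by those two intervals: 7–6.

7–6 suspension.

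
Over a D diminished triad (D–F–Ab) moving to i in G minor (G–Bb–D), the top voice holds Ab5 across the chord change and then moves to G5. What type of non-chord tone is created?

The harmony at that moment is G minor triad (G, Bb, D); Ab5 is not a chord tone.
It is held over (the same pitch as the preceding Ab5) and left by step down to G5.
Held over from the previous chord and resolving down by step — a suspension.

Ab5 is a suspension.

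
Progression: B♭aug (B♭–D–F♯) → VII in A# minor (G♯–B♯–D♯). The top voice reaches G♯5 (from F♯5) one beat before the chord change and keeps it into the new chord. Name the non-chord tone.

The harmony at that moment is B♭ augmented triad (B♭, D, F♯); G♯5 is not a chord tone.
It is approached by step up from F♯5 and then sustained as the same pitch into the next harmony.
Arriving early and becoming a chord tone when the harmony changes — an anticipation.

G♯5 is an anticipation.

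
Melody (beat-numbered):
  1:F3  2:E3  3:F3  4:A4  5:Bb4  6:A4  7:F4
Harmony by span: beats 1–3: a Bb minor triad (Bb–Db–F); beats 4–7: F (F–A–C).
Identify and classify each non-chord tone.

The harmony at that moment is Bb minor triad (Bb, Db, F); E3 is not a chord tone.
It is approached by step down from F3 and left by step up to F3.
Step away and step back to the same note — a neighbor tone (lower neighbor).
The harmony at that moment is F major triad (F, A, C); Bb4 is not a chord tone.
It is approached by step up from A4 and left by step down to A4.
Step away and step back to the same note — a neighbor tone (upper neighbor).

E3 (beat 2) — neighbor tone; Bb4 (beat 5) — neighbor tone.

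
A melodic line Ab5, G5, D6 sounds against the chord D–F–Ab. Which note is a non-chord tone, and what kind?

G5 is an escape tone.

The harmony at that moment is D diminished triad (D, F, Ab); G5 is not a chord tone.
It is approached by step down from Ab5 and left by leap up to D6.
Step in, leap out — an escape tone.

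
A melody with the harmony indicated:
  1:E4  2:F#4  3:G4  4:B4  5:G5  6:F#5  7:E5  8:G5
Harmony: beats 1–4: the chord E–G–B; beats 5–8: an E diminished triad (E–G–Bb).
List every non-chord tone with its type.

The harmony at that moment is E minor triad (E, G, B); F#4 is not a chord tone.
It is approached by step up from E4 and left by step up to G4.
Step in, step out in the same direction — a passing tone.
The harmony at that moment is E diminished triad (E, G, Bb); F#5 is not a chord tone.
It is approached by step down from G5 and left by step down to E5.
Step in, step out in the same direction — a passing tone.

F#4 (beat 2) — passing tone; F#5 (beat 6) — passing tone.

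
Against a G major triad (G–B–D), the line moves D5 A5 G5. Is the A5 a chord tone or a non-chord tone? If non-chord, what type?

Non-chord tone — an appoggiatura.

The harmony at that moment is G major triad (G, B, D); A5 is not a chord tone.
It is approached by leap up from D5 and left by step down to G5.
Leap in, step out — an appoggiatura.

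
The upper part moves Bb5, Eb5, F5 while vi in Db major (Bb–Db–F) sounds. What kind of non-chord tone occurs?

The harmony at that moment is Bb minor triad (Bb, Db, F); Eb5 is not a chord tone.
It is approached by leap down from Bb5 and left by step up to F5.
Leap in, step out — an appoggiatura.

Eb5 is an appoggiatura.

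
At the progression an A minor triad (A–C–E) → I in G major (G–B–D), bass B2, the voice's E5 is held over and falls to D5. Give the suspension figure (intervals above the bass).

4–3 suspension.

At the second chord the bass is B2. The suspended E5 lies a fourth above the bass; after resolving down by step to D5, the interval above the bass becomes a third.
Suspension figures are named by those two intervals: 4–3.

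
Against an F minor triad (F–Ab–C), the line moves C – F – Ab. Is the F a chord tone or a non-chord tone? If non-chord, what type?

F minor triad contains F, Ab, C; F is the root, so it is a chord tone.

Chord tone (the root of F minor triad).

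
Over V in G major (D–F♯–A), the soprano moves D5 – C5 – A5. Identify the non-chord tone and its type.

C5 is an escape tone.

The harmony at that moment is D major triad (D, F♯, A); C5 is not a chord tone.
It is approached by step down from D5 and left by leap up to A5.
Step in, leap out — an escape tone.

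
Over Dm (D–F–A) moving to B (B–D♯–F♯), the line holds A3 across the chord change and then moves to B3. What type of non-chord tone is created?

The harmony at that moment is B major triad (B, D♯, F♯); A3 is not a chord tone.
It is held over (the same pitch as the preceding A3) and left by step up to B3.
Held over from the previous chord and resolving up by step — a retardation.

A3 is a retardation.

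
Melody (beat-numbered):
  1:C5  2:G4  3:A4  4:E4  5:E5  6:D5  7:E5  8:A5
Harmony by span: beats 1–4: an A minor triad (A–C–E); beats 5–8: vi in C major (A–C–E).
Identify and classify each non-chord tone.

The harmony at that moment is A minor triad (A, C, E); G4 is not a chord tone.
It is approached by leap down from C5 and left by step up to A4.
Leap in, step out — an appoggiatura.
The harmony at that moment is A minor triad (A, C, E); D5 is not a chord tone.
It is approached by step down from E5 and left by step up to E5.
Step away and step back to the same note — a neighbor tone (lower neighbor).

G4 (beat 2) — appoggiatura; D5 (beat 6) — neighbor tone.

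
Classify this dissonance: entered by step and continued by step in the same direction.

Approach: by step. Departure: by step, continuing in the same direction.
Stepwise on both sides with no change of direction means the note fills in the space between two different chord tones — a passing tone. (Had it turned back to its starting note it would be a neighbor tone instead.)

Passing tone.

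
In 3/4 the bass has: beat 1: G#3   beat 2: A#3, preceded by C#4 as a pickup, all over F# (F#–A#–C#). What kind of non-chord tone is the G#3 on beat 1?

The harmony at that moment is F# major triad (F#, A#, C#); G#3 is not a chord tone.
It is approached by leap down from C#4 and left by step up to A#3.
Leap in, step out, metrically accented — an appoggiatura.

Appoggiatura.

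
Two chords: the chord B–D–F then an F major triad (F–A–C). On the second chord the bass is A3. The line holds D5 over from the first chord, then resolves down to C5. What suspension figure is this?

At the second chord the bass is A3. The suspended D5 lies a fourth above the bass; after resolving down by step to C5, the interval above the bass becomes a third.
Suspension figures are named by those two intervals: 4–3.

4–3 suspension.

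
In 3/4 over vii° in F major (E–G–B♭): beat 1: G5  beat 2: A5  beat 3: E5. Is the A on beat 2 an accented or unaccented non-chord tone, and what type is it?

Unaccented escape tone.

The harmony at that moment is E diminished triad (E, G, B♭); A5 is not a chord tone.
It is approached by step up from G5 and left by leap down to E5.
Step in, leap out — an escape tone.
It falls on a weak beat, so it is unaccented.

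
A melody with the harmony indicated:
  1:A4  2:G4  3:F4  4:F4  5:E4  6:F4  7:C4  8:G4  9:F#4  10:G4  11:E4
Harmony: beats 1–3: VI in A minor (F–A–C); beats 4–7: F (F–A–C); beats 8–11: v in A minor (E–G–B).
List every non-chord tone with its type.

The harmony at that moment is F major triad (F, A, C); G4 is not a chord tone.
It is approached by step down from A4 and left by step down to F4.
Step in, step out in the same direction — a passing tone.
The harmony at that moment is F major triad (F, A, C); E4 is not a chord tone.
It is approached by step down from F4 and left by step up to F4.
Step away and step back to the same note — a neighbor tone (lower neighbor).
The harmony at that moment is E minor triad (E, G, B); F#4 is not a chord tone.
It is approached by step down from G4 and left by step up to G4.
Step away and step back to the same note — a neighbor tone (lower neighbor).

G4 (beat 2) — passing tone; E4 (beat 5) — neighbor tone; F#4 (beat 9) — neighbor tone.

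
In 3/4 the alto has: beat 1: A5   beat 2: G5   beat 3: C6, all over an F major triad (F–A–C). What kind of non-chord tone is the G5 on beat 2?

The harmony at that moment is F major triad (F, A, C); G5 is not a chord tone.
It is approached by step down from A5 and left by leap up to C6.
Step in, leap out, on a weak beat — an escape tone.

Escape tone.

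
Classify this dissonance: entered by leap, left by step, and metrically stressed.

Approach: by leap. Departure: by step. Metric position: strong.
Leap in, step out, in a metrically strong position — an appoggiatura. (It is the mirror image of the escape tone, which steps in and leaps out from a weak position.)

Appoggiatura.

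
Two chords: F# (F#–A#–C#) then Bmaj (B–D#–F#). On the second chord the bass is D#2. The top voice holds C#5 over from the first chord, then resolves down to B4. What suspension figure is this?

7–6 suspension.

At the second chord the bass is D#2. The suspended C#5 lies a seventh above the bass; after resolving down by step to B4, the interval above the bass becomes a sixth.
Suspension figures are named by those two intervals: 7–6.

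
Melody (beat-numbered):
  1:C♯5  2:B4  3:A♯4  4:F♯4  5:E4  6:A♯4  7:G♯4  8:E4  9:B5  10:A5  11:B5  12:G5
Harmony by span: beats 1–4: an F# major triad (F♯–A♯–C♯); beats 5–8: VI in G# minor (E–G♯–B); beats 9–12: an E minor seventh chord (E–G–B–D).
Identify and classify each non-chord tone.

B4 (beat 2) — passing tone; A♯4 (beat 6) — appoggiatura; A5 (beat 10) — neighbor tone.

The harmony at that moment is F♯ major triad (F♯, A♯, C♯); B4 is not a chord tone.
It is approached by step down from C♯5 and left by step down to A♯4.
Step in, step out in the same direction — a passing tone.
The harmony at that moment is E major triad (E, G♯, B); A♯4 is not a chord tone.
It is approached by leap up from E4 and left by step down to G♯4.
Leap in, step out — an appoggiatura.
The harmony at that moment is E minor seventh chord (E, G, B, D); A5 is not a chord tone.
It is approached by step down from B5 and left by step up to B5.
Step away and step back to the same note — a neighbor tone (lower neighbor).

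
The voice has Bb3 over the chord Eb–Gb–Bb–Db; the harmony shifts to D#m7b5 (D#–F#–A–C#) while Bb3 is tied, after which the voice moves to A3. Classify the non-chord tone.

The harmony at that moment is D# half-diminished seventh chord (D#, F#, A, C#); Bb3 is not a chord tone.
It is held over (the same pitch as the preceding Bb3) and left by step down to A3.
Held over from the previous chord and resolving down by step — a suspension.

Bb3 is a suspension.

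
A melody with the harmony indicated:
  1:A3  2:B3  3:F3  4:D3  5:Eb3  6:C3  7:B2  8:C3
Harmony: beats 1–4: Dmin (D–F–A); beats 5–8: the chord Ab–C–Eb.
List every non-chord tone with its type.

B3 (beat 2) — escape tone; B2 (beat 7) — neighbor tone.

The harmony at that moment is D minor triad (D, F, A); B3 is not a chord tone.
It is approached by step up from A3 and left by leap down to F3.
Step in, leap out — an escape tone.
The harmony at that moment is Ab major triad (Ab, C, Eb); B2 is not a chord tone.
It is approached by step down from C3 and left by step up to C3.
Step away and step back to the same note — a neighbor tone (lower neighbor).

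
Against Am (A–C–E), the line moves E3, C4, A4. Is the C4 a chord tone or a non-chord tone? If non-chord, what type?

Chord tone (the third of A minor triad).

A minor triad contains A, C, E; C is the third, so it is a chord tone.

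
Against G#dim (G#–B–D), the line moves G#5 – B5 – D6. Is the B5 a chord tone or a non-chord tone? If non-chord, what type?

G# diminished triad contains G#, B, D; B is the third, so it is a chord tone.

Chord tone (the third of G# diminished triad).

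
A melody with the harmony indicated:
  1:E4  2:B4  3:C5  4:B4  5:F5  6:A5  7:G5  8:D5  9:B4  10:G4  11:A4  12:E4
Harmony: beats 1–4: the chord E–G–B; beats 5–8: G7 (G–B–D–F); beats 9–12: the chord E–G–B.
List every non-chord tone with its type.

C5 (beat 3) — neighbor tone; A5 (beat 6) — appoggiatura; A4 (beat 11) — escape tone.

The harmony at that moment is E minor triad (E, G, B); C5 is not a chord tone.
It is approached by step up from B4 and left by step down to B4.
Step away and step back to the same note — a neighbor tone (upper neighbor).
The harmony at that moment is G dominant seventh chord (G, B, D, F); A5 is not a chord tone.
It is approached by leap up from F5 and left by step down to G5.
Leap in, step out — an appoggiatura.
The harmony at that moment is E minor triad (E, G, B); A4 is not a chord tone.
It is approached by step up from G4 and left by leap down to E4.
Step in, leap out — an escape tone.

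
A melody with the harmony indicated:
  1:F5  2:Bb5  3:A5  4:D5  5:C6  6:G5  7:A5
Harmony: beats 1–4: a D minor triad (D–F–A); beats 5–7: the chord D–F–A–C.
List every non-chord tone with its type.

The harmony at that moment is D minor triad (D, F, A); Bb5 is not a chord tone.
It is approached by leap up from F5 and left by step down to A5.
Leap in, step out — an appoggiatura.
The harmony at that moment is D minor seventh chord (D, F, A, C); G5 is not a chord tone.
It is approached by leap down from C6 and left by step up to A5.
Leap in, step out — an appoggiatura.

Bb5 (beat 2) — appoggiatura; G5 (beat 6) — appoggiatura.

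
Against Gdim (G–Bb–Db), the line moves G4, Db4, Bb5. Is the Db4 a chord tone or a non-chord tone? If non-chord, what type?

G diminished triad contains G, Bb, Db; Db is the fifth, so it is a chord tone.

Chord tone (the fifth of G diminished triad).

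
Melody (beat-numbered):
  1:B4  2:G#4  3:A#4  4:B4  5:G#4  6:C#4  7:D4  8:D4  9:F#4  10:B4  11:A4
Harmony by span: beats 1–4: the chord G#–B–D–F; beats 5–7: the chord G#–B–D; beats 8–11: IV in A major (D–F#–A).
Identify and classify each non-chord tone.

The harmony at that moment is G# diminished seventh chord (G#, B, D, F); A#4 is not a chord tone.
It is approached by step up from G#4 and left by step up to B4.
Step in, step out in the same direction — a passing tone.
The harmony at that moment is G# diminished triad (G#, B, D); C#4 is not a chord tone.
It is approached by leap down from G#4 and left by step up to D4.
Leap in, step out — an appoggiatura.
The harmony at that moment is D major triad (D, F#, A); B4 is not a chord tone.
It is approached by leap up from F#4 and left by step down to A4.
Leap in, step out — an appoggiatura.

A#4 (beat 3) — passing tone; C#4 (beat 6) — appoggiatura; B4 (beat 10) — appoggiatura.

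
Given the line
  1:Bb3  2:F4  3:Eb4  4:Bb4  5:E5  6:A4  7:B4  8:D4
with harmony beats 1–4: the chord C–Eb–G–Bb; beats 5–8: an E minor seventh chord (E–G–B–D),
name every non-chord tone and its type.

The harmony at that moment is C minor seventh chord (C, Eb, G, Bb); F4 is not a chord tone.
It is approached by leap up from Bb3 and left by step down to Eb4.
Leap in, step out — an appoggiatura.
The harmony at that moment is E minor seventh chord (E, G, B, D); A4 is not a chord tone.
It is approached by leap down from E5 and left by step up to B4.
Leap in, step out — an appoggiatura.

F4 (beat 2) — appoggiatura; A4 (beat 6) — appoggiatura.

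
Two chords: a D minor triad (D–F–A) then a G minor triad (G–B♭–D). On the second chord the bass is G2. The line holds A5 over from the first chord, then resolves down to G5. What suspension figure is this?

At the second chord the bass is G2. The suspended A5 lies a ninth above the bass; after resolving down by step to G5, the interval above the bass becomes an octave.
Suspension figures are named by those two intervals: 9–8.

9–8 suspension.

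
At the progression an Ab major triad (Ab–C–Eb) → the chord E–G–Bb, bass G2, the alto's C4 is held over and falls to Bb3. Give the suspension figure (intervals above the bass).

At the second chord the bass is G2. The suspended C4 lies a fourth above the bass; after resolving down by step to Bb3, the interval above the bass becomes a third.
Suspension figures are named by those two intervals: 4–3.

4–3 suspension.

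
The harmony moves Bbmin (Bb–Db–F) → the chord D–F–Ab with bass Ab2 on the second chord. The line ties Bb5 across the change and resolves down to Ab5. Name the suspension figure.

9–8 suspension.

At the second chord the bass is Ab2. The suspended Bb5 lies a ninth above the bass; after resolving down by step to Ab5, the interval above the bass becomes an octave.
Suspension figures are named by those two intervals: 9–8.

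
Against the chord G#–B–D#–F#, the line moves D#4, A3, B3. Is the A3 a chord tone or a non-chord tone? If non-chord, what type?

Non-chord tone — an appoggiatura.

The harmony at that moment is G# minor seventh chord (G#, B, D#, F#); A3 is not a chord tone.
It is approached by leap down from D#4 and left by step up to B3.
Leap in, step out — an appoggiatura.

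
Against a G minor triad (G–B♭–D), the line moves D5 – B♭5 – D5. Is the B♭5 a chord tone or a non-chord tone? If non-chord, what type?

Chord tone (the third of G minor triad).

G minor triad contains G, B♭, D; B♭ is the third, so it is a chord tone.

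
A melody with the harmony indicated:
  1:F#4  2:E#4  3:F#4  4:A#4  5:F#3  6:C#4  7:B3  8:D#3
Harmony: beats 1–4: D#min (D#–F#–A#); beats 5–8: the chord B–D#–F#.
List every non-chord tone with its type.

The harmony at that moment is D# minor triad (D#, F#, A#); E#4 is not a chord tone.
It is approached by step down from F#4 and left by step up to F#4.
Step away and step back to the same note — a neighbor tone (lower neighbor).
The harmony at that moment is B major triad (B, D#, F#); C#4 is not a chord tone.
It is approached by leap up from F#3 and left by step down to B3.
Leap in, step out — an appoggiatura.

E#4 (beat 2) — neighbor tone; C#4 (beat 6) — appoggiatura.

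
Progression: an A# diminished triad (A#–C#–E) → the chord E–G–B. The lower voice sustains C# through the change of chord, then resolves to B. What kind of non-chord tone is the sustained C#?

The harmony at that moment is E minor triad (E, G, B); C# is not a chord tone.
It is held over (the same pitch as the preceding C#) and left by step down to B.
Held over from the previous chord and resolving down by step — a suspension.

C# is a suspension.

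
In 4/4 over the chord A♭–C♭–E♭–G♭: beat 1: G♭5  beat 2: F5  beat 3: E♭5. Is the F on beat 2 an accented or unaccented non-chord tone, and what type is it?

Unaccented passing tone.

The harmony at that moment is A♭ minor seventh chord (A♭, C♭, E♭, G♭); F5 is not a chord tone.
It is approached by step down from G♭5 and left by step down to E♭5.
Step in, step out in the same direction — a passing tone.
It falls on a weak beat, so it is unaccented.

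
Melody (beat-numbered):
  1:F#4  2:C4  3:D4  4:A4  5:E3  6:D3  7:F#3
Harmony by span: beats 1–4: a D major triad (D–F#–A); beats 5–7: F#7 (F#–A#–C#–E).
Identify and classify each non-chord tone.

The harmony at that moment is D major triad (D, F#, A); C4 is not a chord tone.
It is approached by leap down from F#4 and left by step up to D4.
Leap in, step out — an appoggiatura.
The harmony at that moment is F# dominant seventh chord (F#, A#, C#, E); D3 is not a chord tone.
It is approached by step down from E3 and left by leap up to F#3.
Step in, leap out — an escape tone.

C4 (beat 2) — appoggiatura; D3 (beat 6) — escape tone.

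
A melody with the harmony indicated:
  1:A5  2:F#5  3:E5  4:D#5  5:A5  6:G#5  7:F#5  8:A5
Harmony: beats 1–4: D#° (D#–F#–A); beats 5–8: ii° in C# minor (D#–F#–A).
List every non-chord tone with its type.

The harmony at that moment is D# diminished triad (D#, F#, A); E5 is not a chord tone.
It is approached by step down from F#5 and left by step down to D#5.
Step in, step out in the same direction — a passing tone.
The harmony at that moment is D# diminished triad (D#, F#, A); G#5 is not a chord tone.
It is approached by step down from A5 and left by step down to F#5.
Step in, step out in the same direction — a passing tone.

E5 (beat 3) — passing tone; G#5 (beat 6) — passing tone.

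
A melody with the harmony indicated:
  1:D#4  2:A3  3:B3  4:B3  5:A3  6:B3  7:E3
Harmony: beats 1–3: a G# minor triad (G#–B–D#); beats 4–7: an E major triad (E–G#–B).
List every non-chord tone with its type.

A3 (beat 2) — appoggiatura; A3 (beat 5) — neighbor tone.

The harmony at that moment is G# minor triad (G#, B, D#); A3 is not a chord tone.
It is approached by leap down from D#4 and left by step up to B3.
Leap in, step out — an appoggiatura.
The harmony at that moment is E major triad (E, G#, B); A3 is not a chord tone.
It is approached by step down from B3 and left by step up to B3.
Step away and step back to the same note — a neighbor tone (lower neighbor).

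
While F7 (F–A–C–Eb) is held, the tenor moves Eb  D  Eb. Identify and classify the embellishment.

The harmony at that moment is F dominant seventh chord (F, A, C, Eb); D is not a chord tone.
It is approached by step down from Eb and left by step up to Eb.
Step away and step back to the same note — a neighbor tone (lower neighbor).

D is a neighbor tone.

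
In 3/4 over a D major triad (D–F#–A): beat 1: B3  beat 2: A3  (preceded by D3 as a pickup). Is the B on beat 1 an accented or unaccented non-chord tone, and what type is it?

The harmony at that moment is D major triad (D, F#, A); B3 is not a chord tone.
It is approached by leap up from D3 and left by step down to A3.
Leap in, step out — an appoggiatura.
It falls on the downbeat, so it is accented.

Accented appoggiatura.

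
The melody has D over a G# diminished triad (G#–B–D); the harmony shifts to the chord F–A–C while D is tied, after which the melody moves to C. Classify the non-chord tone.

The harmony at that moment is F major triad (F, A, C); D is not a chord tone.
It is held over (the same pitch as the preceding D) and left by step down to C.
Held over from the previous chord and resolving down by step — a suspension.

D is a suspension.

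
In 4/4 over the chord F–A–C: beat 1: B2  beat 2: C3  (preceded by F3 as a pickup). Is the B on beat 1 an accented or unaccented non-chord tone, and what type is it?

Accented appoggiatura.

The harmony at that moment is F major triad (F, A, C); B2 is not a chord tone.
It is approached by leap down from F3 and left by step up to C3.
Leap in, step out — an appoggiatura.
It falls on the downbeat, so it is accented.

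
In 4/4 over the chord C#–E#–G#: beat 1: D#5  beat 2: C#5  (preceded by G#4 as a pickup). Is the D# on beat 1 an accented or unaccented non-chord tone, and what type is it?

Accented appoggiatura.

The harmony at that moment is C# major triad (C#, E#, G#); D#5 is not a chord tone.
It is approached by leap up from G#4 and left by step down to C#5.
Leap in, step out — an appoggiatura.
It falls on the downbeat, so it is accented.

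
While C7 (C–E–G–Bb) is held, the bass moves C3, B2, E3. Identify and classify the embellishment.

B2 is an escape tone.

The harmony at that moment is C dominant seventh chord (C, E, G, Bb); B2 is not a chord tone.
It is approached by step down from C3 and left by leap up to E3.
Step in, leap out — an escape tone.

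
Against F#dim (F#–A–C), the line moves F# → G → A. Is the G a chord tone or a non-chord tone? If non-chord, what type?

Non-chord tone — a passing tone.

The harmony at that moment is F# diminished triad (F#, A, C); G is not a chord tone.
It is approached by step up from F# and left by step up to A.
Step in, step out in the same direction — a passing tone.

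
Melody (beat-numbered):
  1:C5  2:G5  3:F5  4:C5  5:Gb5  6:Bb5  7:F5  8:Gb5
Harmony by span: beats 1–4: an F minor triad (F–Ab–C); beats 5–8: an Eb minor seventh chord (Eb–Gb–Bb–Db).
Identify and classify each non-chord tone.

The harmony at that moment is F minor triad (F, Ab, C); G5 is not a chord tone.
It is approached by leap up from C5 and left by step down to F5.
Leap in, step out — an appoggiatura.
The harmony at that moment is Eb minor seventh chord (Eb, Gb, Bb, Db); F5 is not a chord tone.
It is approached by leap down from Bb5 and left by step up to Gb5.
Leap in, step out — an appoggiatura.

G5 (beat 2) — appoggiatura; F5 (beat 7) — appoggiatura.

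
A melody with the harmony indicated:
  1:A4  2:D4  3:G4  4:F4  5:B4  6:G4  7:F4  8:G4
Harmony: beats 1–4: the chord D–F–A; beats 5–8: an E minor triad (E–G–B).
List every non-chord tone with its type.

G4 (beat 3) — appoggiatura; F4 (beat 7) — neighbor tone.

The harmony at that moment is D minor triad (D, F, A); G4 is not a chord tone.
It is approached by leap up from D4 and left by step down to F4.
Leap in, step out — an appoggiatura.
The harmony at that moment is E minor triad (E, G, B); F4 is not a chord tone.
It is approached by step down from G4 and left by step up to G4.
Step away and step back to the same note — a neighbor tone (lower neighbor).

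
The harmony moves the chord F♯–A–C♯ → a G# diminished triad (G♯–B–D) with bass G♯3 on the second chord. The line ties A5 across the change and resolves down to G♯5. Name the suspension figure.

At the second chord the bass is G♯3. The suspended A5 lies a ninth above the bass; after resolving down by step to G♯5, the interval above the bass becomes an octave.
Suspension figures are named by those two intervals: 9–8.

9–8 suspension.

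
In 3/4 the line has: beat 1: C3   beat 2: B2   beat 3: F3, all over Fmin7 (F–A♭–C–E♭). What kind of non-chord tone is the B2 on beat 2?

Escape tone.

The harmony at that moment is F minor seventh chord (F, A♭, C, E♭); B2 is not a chord tone.
It is approached by step down from C3 and left by leap up to F3.
Step in, leap out, on a weak beat — an escape tone.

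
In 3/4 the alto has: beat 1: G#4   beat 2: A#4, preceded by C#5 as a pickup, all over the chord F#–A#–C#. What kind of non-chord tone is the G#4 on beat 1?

Appoggiatura.

The harmony at that moment is F# major triad (F#, A#, C#); G#4 is not a chord tone.
It is approached by leap down from C#5 and left by step up to A#4.
Leap in, step out, metrically accented — an appoggiatura.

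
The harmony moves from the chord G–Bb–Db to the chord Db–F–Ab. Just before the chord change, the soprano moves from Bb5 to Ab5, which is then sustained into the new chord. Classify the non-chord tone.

Ab5 is an anticipation.

The harmony at that moment is G diminished triad (G, Bb, Db); Ab5 is not a chord tone.
It is approached by step down from Bb5 and then sustained as the same pitch into the next harmony.
Arriving early and becoming a chord tone when the harmony changes — an anticipation.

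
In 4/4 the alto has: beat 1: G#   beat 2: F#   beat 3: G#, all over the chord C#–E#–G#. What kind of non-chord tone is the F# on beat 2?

The harmony at that moment is C# major triad (C#, E#, G#); F# is not a chord tone.
It is approached by step down from G# and left by step up to G#.
Step away and step back to the same note — a neighbor tone (lower neighbor).

Lower neighbor tone.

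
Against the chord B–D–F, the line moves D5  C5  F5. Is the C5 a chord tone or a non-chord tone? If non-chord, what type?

The harmony at that moment is B diminished triad (B, D, F); C5 is not a chord tone.
It is approached by step down from D5 and left by leap up to F5.
Step in, leap out — an escape tone.

Non-chord tone — an escape tone.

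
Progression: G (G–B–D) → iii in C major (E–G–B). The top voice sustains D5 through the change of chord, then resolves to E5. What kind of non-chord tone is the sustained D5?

The harmony at that moment is E minor triad (E, G, B); D5 is not a chord tone.
It is held over (the same pitch as the preceding D5) and left by step up to E5.
Held over from the previous chord and resolving up by step — a retardation.

D5 is a retardation.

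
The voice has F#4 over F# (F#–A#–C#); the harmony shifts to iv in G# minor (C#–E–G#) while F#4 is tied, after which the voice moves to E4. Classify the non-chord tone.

F#4 is a suspension.

The harmony at that moment is C# minor triad (C#, E, G#); F#4 is not a chord tone.
It is held over (the same pitch as the preceding F#4) and left by step down to E4.
Held over from the previous chord and resolving down by step — a suspension.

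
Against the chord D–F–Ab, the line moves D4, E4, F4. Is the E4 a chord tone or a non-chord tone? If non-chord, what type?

Non-chord tone — a passing tone.

The harmony at that moment is D diminished triad (D, F, Ab); E4 is not a chord tone.
It is approached by step up from D4 and left by step up to F4.
Step in, step out in the same direction — a passing tone.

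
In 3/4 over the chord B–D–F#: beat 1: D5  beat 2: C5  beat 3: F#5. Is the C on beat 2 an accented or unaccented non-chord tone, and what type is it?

Unaccented escape tone.

The harmony at that moment is B minor triad (B, D, F#); C5 is not a chord tone.
It is approached by step down from D5 and left by leap up to F#5.
Step in, leap out — an escape tone.
It falls on a weak beat, so it is unaccented.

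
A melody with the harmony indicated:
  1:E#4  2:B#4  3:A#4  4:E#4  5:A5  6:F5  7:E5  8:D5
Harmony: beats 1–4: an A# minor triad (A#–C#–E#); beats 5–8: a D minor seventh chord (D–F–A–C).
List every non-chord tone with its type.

The harmony at that moment is A# minor triad (A#, C#, E#); B#4 is not a chord tone.
It is approached by leap up from E#4 and left by step down to A#4.
Leap in, step out — an appoggiatura.
The harmony at that moment is D minor seventh chord (D, F, A, C); E5 is not a chord tone.
It is approached by step down from F5 and left by step down to D5.
Step in, step out in the same direction — a passing tone.

B#4 (beat 2) — appoggiatura; E5 (beat 7) — passing tone.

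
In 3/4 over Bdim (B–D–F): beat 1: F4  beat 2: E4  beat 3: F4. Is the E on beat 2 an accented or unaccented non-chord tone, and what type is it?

Unaccented neighbor tone.

The harmony at that moment is B diminished triad (B, D, F); E4 is not a chord tone.
It is approached by step down from F4 and left by step up to F4.
Step away and step back to the same note — a neighbor tone (lower neighbor).
It falls on a weak beat, so it is unaccented.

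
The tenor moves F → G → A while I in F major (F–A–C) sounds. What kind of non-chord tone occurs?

The harmony at that moment is F major triad (F, A, C); G is not a chord tone.
It is approached by step up from F and left by step up to A.
Step in, step out in the same direction — a passing tone.

G is a passing tone.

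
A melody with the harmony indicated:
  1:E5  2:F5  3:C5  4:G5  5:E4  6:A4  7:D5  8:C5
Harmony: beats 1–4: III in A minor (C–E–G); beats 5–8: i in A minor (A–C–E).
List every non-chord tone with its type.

The harmony at that moment is C major triad (C, E, G); F5 is not a chord tone.
It is approached by step up from E5 and left by leap down to C5.
Step in, leap out — an escape tone.
The harmony at that moment is A minor triad (A, C, E); D5 is not a chord tone.
It is approached by leap up from A4 and left by step down to C5.
Leap in, step out — an appoggiatura.

F5 (beat 2) — escape tone; D5 (beat 7) — appoggiatura.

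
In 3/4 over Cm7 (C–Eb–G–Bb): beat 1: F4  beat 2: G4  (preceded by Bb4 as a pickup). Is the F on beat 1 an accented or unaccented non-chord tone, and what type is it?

The harmony at that moment is C minor seventh chord (C, Eb, G, Bb); F4 is not a chord tone.
It is approached by leap down from Bb4 and left by step up to G4.
Leap in, step out — an appoggiatura.
It falls on the downbeat, so it is accented.

Accented appoggiatura.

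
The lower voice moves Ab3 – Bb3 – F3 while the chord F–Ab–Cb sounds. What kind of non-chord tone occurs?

Bb3 is an escape tone.

The harmony at that moment is F diminished triad (F, Ab, Cb); Bb3 is not a chord tone.
It is approached by step up from Ab3 and left by leap down to F3.
Step in, leap out — an escape tone.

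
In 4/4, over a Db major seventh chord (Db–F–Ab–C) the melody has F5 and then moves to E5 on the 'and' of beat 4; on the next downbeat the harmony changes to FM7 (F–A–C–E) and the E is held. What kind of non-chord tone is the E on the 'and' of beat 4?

The harmony at that moment is Db major seventh chord (Db, F, Ab, C); E5 is not a chord tone.
It is approached by step down from F5 and then sustained as the same pitch into the next harmony.
Arriving early and becoming a chord tone when the harmony changes — an anticipation.

Anticipation.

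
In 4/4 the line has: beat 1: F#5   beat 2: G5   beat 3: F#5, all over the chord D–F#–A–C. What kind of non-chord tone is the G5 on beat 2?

Upper neighbor tone.

The harmony at that moment is D dominant seventh chord (D, F#, A, C); G5 is not a chord tone.
It is approached by step up from F#5 and left by step down to F#5.
Step away and step back to the same note — a neighbor tone (upper neighbor).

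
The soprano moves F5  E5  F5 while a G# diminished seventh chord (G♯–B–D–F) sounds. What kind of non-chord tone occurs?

The harmony at that moment is G♯ diminished seventh chord (G♯, B, D, F); E5 is not a chord tone.
It is approached by step down from F5 and left by step up to F5.
Step away and step back to the same note — a neighbor tone (lower neighbor).

E5 is a neighbor tone.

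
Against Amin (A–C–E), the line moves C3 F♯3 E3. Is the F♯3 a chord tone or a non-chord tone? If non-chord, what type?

The harmony at that moment is A minor triad (A, C, E); F♯3 is not a chord tone.
It is approached by leap up from C3 and left by step down to E3.
Leap in, step out — an appoggiatura.

Non-chord tone — an appoggiatura.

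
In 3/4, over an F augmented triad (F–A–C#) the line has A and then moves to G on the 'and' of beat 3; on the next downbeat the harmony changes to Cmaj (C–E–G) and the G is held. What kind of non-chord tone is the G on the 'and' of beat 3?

The harmony at that moment is F augmented triad (F, A, C#); G is not a chord tone.
It is approached by step down from A and then sustained as the same pitch into the next harmony.
Arriving early and becoming a chord tone when the harmony changes — an anticipation.

Anticipation.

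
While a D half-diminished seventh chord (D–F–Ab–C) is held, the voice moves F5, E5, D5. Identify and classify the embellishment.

The harmony at that moment is D half-diminished seventh chord (D, F, Ab, C); E5 is not a chord tone.
It is approached by step down from F5 and left by step down to D5.
Step in, step out in the same direction — a passing tone.

E5 is a passing tone.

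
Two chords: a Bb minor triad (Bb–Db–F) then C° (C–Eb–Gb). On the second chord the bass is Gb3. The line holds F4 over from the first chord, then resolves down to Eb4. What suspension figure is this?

At the second chord the bass is Gb3. The suspended F4 lies a seventh above the bass; after resolving down by step to Eb4, the interval above the bass becomes a sixth.
Suspension figures are named by those two intervals: 7–6.

7–6 suspension.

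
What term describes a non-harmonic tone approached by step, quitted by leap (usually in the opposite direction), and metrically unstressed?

Escape tone.

Approach: by step. Departure: by leap. Metric position: weak.
Step in, leap out, from a weak position — an escape tone (échappée). (It is the mirror image of the appoggiatura, which leaps in and steps out on a strong beat.)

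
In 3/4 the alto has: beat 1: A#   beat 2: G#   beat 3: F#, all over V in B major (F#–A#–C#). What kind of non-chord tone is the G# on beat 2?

Passing tone.

The harmony at that moment is F# major triad (F#, A#, C#); G# is not a chord tone.
It is approached by step down from A# and left by step down to F#.
Step in, step out in the same direction — a passing tone.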